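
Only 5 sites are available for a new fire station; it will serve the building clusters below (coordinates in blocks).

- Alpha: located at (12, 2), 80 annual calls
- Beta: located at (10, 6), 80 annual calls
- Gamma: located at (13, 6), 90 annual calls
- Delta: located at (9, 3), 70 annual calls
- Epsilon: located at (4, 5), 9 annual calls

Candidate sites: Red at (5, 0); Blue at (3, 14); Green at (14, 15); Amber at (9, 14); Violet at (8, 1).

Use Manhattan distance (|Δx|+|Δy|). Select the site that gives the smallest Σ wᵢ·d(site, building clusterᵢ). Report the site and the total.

Total weighted distance at each candidate:
  Red (5, 0): total = 3404
  Blue (3, 14): total = 5780
  Green (14, 15): total = 4510
  Amber (9, 14): total = 3896
  Violet (8, 1): total = 2142
Minimum is at Violet with total 2142 blocks.

Violet, total 2142 blocks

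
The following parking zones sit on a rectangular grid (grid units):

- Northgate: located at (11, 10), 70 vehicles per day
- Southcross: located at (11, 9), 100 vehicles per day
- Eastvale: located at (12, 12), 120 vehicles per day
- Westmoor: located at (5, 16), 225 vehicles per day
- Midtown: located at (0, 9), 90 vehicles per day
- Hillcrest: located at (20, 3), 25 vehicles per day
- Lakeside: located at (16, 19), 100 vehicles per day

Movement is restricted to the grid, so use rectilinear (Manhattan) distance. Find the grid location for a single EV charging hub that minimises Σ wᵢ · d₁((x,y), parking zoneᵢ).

(11, 12)

Manhattan distance separates: Σwᵢ(|x−xᵢ|+|y−yᵢ|) = Σwᵢ|x−xᵢ| + Σwᵢ|y−yᵢ|, so x and y are optimised independently as 1-D weighted medians.
Total weight W = 730; half = 365.
x-coordinate, sorted with cumulative weight:
  x=0 (Midtown, w=90) cum 90
  x=5 (Westmoor, w=225) cum 315
  x=11 (Northgate, w=70) cum 385  ← median
  x=11 (Southcross, w=100) cum 485
  x=12 (Eastvale, w=120) cum 605
  x=16 (Lakeside, w=100) cum 705
  x=20 (Hillcrest, w=25) cum 730
⇒ x* = 11
y-coordinate, sorted with cumulative weight:
  y=3 (Hillcrest, w=25) cum 25
  y=9 (Southcross, w=100) cum 125
  y=9 (Midtown, w=90) cum 215
  y=10 (Northgate, w=70) cum 285
  y=12 (Eastvale, w=120) cum 405  ← median
  y=16 (Westmoor, w=225) cum 630
  y=19 (Lakeside, w=100) cum 730
⇒ y* = 12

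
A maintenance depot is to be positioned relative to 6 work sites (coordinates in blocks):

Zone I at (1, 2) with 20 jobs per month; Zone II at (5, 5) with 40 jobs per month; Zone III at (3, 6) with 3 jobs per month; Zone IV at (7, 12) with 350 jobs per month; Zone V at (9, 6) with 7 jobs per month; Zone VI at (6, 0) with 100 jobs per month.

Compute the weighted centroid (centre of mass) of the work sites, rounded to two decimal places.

The minimiser of Σwᵢ‖p−pᵢ‖² is the weighted centroid p* = (Σwᵢpᵢ)/(Σwᵢ).
Σwᵢ = 520.
Σwᵢxᵢ = 20·1 + 40·5 + 3·3 + 350·7 + 7·9 + 100·6 = 3342.
Σwᵢyᵢ = 20·2 + 40·5 + 3·6 + 350·12 + 7·6 + 100·0 = 4500.
x* = 3342/520 = 6.43, y* = 4500/520 = 8.65.

(6.43, 8.65)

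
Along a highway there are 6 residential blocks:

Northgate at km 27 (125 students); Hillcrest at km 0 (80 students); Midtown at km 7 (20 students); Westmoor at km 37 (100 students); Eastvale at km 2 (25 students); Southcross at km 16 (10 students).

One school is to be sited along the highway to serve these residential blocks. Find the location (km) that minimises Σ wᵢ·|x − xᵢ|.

x = 27

For a sum of weighted absolute distances on a line, the optimum is the weighted median (not the mean). Total weight W = 360; half-weight = 180.
Sort by position and accumulate weight:
  km 0 (Hillcrest, w=80) → cum 80
  km 2 (Eastvale, w=25) → cum 105
  km 7 (Midtown, w=20) → cum 125
  km 16 (Southcross, w=10) → cum 135
  km 27 (Northgate, w=125) → cum 260  ≥ 180 → median here
  km 37 (Westmoor, w=100) → cum 360
Optimal location: km 27.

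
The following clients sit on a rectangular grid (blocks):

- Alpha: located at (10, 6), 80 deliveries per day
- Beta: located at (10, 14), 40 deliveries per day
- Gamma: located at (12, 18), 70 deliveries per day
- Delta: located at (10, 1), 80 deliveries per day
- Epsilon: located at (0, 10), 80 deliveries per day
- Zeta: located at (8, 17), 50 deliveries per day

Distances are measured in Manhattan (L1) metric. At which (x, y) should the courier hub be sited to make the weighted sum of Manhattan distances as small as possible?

(10, 10)

Manhattan distance separates: Σwᵢ(|x−xᵢ|+|y−yᵢ|) = Σwᵢ|x−xᵢ| + Σwᵢ|y−yᵢ|, so x and y are optimised independently as 1-D weighted medians.
Total weight W = 400; half = 200.
x-coordinate, sorted with cumulative weight:
  x=0 (Epsilon, w=80) cum 80
  x=8 (Zeta, w=50) cum 130
  x=10 (Alpha, w=80) cum 210  ← median
  x=10 (Beta, w=40) cum 250
  x=10 (Delta, w=80) cum 330
  x=12 (Gamma, w=70) cum 400
⇒ x* = 10
y-coordinate, sorted with cumulative weight:
  y=1 (Delta, w=80) cum 80
  y=6 (Alpha, w=80) cum 160
  y=10 (Epsilon, w=80) cum 240  ← median
  y=14 (Beta, w=40) cum 280
  y=17 (Zeta, w=50) cum 330
  y=18 (Gamma, w=70) cum 400
⇒ y* = 10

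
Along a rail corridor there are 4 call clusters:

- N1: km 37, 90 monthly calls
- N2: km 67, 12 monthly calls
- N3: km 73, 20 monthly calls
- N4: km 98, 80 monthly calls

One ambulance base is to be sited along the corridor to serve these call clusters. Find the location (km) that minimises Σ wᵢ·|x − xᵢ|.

For a sum of weighted absolute distances on a line, the optimum is the weighted median (not the mean). Total weight W = 202; half-weight = 101.
Sort by position and accumulate weight:
  km 37 (N1, w=90) → cum 90
  km 67 (N2, w=12) → cum 102  ≥ 101 → median here
  km 73 (N3, w=20) → cum 122
  km 98 (N4, w=80) → cum 202
Optimal location: km 67.

x = 67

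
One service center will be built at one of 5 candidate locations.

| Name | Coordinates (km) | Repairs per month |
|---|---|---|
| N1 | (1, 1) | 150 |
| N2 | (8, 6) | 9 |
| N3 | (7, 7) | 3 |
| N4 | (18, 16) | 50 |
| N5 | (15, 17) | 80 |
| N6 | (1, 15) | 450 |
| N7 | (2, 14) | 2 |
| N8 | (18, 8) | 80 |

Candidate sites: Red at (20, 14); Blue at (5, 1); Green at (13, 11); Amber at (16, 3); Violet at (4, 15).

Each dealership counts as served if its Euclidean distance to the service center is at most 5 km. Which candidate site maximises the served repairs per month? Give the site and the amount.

Coverage radius r = 5 km; a point is covered iff (Δx)²+(Δy)² ≤ 5² = 25.
  Red (20, 14): covers {N4} → 50
  Blue (5, 1): covers {N1} → 150
  Green (13, 11): covers {none} → 0
  Amber (16, 3): covers {none} → 0
  Violet (4, 15): covers {N6, N7} → 452
Maximum coverage at Violet: 452 repairs per month.

Violet, covering 452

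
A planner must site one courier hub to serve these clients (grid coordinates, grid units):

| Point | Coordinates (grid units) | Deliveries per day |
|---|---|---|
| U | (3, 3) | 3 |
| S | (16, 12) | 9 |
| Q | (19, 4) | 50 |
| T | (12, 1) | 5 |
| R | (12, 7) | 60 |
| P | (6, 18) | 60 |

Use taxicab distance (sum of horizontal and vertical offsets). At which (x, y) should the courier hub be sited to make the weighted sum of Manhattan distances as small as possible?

(12, 7)

Manhattan distance separates: Σwᵢ(|x−xᵢ|+|y−yᵢ|) = Σwᵢ|x−xᵢ| + Σwᵢ|y−yᵢ|, so x and y are optimised independently as 1-D weighted medians.
Total weight W = 187; half = 93.5.
x-coordinate, sorted with cumulative weight:
  x=3 (U, w=3) cum 3
  x=6 (P, w=60) cum 63
  x=12 (T, w=5) cum 68
  x=12 (R, w=60) cum 128  ← median
  x=16 (S, w=9) cum 137
  x=19 (Q, w=50) cum 187
⇒ x* = 12
y-coordinate, sorted with cumulative weight:
  y=1 (T, w=5) cum 5
  y=3 (U, w=3) cum 8
  y=4 (Q, w=50) cum 58
  y=7 (R, w=60) cum 118  ← median
  y=12 (S, w=9) cum 127
  y=18 (P, w=60) cum 187
⇒ y* = 7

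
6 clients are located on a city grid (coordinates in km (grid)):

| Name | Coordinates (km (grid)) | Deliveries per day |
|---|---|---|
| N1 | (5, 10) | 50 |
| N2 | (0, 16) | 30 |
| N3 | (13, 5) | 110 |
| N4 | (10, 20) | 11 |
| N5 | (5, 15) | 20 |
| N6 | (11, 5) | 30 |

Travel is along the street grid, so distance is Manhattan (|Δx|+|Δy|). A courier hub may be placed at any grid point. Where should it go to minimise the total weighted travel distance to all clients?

(11, 5)

Manhattan distance separates: Σwᵢ(|x−xᵢ|+|y−yᵢ|) = Σwᵢ|x−xᵢ| + Σwᵢ|y−yᵢ|, so x and y are optimised independently as 1-D weighted medians.
Total weight W = 251; half = 125.5.
x-coordinate, sorted with cumulative weight:
  x=0 (N2, w=30) cum 30
  x=5 (N1, w=50) cum 80
  x=5 (N5, w=20) cum 100
  x=10 (N4, w=11) cum 111
  x=11 (N6, w=30) cum 141  ← median
  x=13 (N3, w=110) cum 251
⇒ x* = 11
y-coordinate, sorted with cumulative weight:
  y=5 (N3, w=110) cum 110
  y=5 (N6, w=30) cum 140  ← median
  y=10 (N1, w=50) cum 190
  y=15 (N5, w=20) cum 210
  y=16 (N2, w=30) cum 240
  y=20 (N4, w=11) cum 251
⇒ y* = 5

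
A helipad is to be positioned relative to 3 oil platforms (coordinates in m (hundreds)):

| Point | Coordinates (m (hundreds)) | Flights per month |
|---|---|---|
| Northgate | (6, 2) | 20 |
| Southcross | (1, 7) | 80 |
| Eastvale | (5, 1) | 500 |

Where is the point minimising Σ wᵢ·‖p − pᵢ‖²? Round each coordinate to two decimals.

The minimiser of Σwᵢ‖p−pᵢ‖² is the weighted centroid p* = (Σwᵢpᵢ)/(Σwᵢ).
Σwᵢ = 600.
Σwᵢxᵢ = 20·6 + 80·1 + 500·5 = 2700.
Σwᵢyᵢ = 20·2 + 80·7 + 500·1 = 1100.
x* = 2700/600 = 4.50, y* = 1100/600 = 1.83.

(4.50, 1.83)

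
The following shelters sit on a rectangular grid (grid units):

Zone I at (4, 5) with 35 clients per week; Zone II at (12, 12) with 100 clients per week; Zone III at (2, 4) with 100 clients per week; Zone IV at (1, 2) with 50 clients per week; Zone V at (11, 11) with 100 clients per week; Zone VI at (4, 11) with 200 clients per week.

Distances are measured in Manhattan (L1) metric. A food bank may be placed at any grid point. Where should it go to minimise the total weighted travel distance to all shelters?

(4, 11)

Manhattan distance separates: Σwᵢ(|x−xᵢ|+|y−yᵢ|) = Σwᵢ|x−xᵢ| + Σwᵢ|y−yᵢ|, so x and y are optimised independently as 1-D weighted medians.
Total weight W = 585; half = 292.5.
x-coordinate, sorted with cumulative weight:
  x=1 (Zone IV, w=50) cum 50
  x=2 (Zone III, w=100) cum 150
  x=4 (Zone I, w=35) cum 185
  x=4 (Zone VI, w=200) cum 385  ← median
  x=11 (Zone V, w=100) cum 485
  x=12 (Zone II, w=100) cum 585
⇒ x* = 4
y-coordinate, sorted with cumulative weight:
  y=2 (Zone IV, w=50) cum 50
  y=4 (Zone III, w=100) cum 150
  y=5 (Zone I, w=35) cum 185
  y=11 (Zone V, w=100) cum 285
  y=11 (Zone VI, w=200) cum 485  ← median
  y=12 (Zone II, w=100) cum 585
⇒ y* = 11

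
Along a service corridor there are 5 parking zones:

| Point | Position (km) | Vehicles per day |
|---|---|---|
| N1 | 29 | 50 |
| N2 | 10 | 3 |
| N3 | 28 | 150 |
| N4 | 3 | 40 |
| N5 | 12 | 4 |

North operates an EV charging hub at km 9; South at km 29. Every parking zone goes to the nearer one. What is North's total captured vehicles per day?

47

The indifferent point is the midpoint (9+29)/2 = 19; parking zones left of it (closer to North at 9) go to North, those right go to South.
  N4 at 3 (w=40) → North
  N2 at 10 (w=3) → North
  N5 at 12 (w=4) → North
  N3 at 28 (w=150) → South
  N1 at 29 (w=50) → South
North captures 47; South captures 200.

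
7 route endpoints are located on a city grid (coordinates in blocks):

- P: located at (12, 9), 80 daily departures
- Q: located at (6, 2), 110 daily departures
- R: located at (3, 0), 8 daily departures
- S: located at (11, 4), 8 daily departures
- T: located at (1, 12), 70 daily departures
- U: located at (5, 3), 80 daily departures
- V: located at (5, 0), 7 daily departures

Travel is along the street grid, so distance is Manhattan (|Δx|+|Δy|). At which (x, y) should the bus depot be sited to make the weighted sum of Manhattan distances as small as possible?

(6, 3)

Manhattan distance separates: Σwᵢ(|x−xᵢ|+|y−yᵢ|) = Σwᵢ|x−xᵢ| + Σwᵢ|y−yᵢ|, so x and y are optimised independently as 1-D weighted medians.
Total weight W = 363; half = 181.5.
x-coordinate, sorted with cumulative weight:
  x=1 (T, w=70) cum 70
  x=3 (R, w=8) cum 78
  x=5 (U, w=80) cum 158
  x=5 (V, w=7) cum 165
  x=6 (Q, w=110) cum 275  ← median
  x=11 (S, w=8) cum 283
  x=12 (P, w=80) cum 363
⇒ x* = 6
y-coordinate, sorted with cumulative weight:
  y=0 (R, w=8) cum 8
  y=0 (V, w=7) cum 15
  y=2 (Q, w=110) cum 125
  y=3 (U, w=80) cum 205  ← median
  y=4 (S, w=8) cum 213
  y=9 (P, w=80) cum 293
  y=12 (T, w=70) cum 363
⇒ y* = 3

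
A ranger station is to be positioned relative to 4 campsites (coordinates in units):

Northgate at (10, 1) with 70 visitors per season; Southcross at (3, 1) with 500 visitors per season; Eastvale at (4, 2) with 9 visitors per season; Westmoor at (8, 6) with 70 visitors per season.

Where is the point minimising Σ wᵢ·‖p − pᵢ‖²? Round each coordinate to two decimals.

The minimiser of Σwᵢ‖p−pᵢ‖² is the weighted centroid p* = (Σwᵢpᵢ)/(Σwᵢ).
Σwᵢ = 649.
Σwᵢxᵢ = 70·10 + 500·3 + 9·4 + 70·8 = 2796.
Σwᵢyᵢ = 70·1 + 500·1 + 9·2 + 70·6 = 1008.
x* = 2796/649 = 4.31, y* = 1008/649 = 1.55.

(4.31, 1.55)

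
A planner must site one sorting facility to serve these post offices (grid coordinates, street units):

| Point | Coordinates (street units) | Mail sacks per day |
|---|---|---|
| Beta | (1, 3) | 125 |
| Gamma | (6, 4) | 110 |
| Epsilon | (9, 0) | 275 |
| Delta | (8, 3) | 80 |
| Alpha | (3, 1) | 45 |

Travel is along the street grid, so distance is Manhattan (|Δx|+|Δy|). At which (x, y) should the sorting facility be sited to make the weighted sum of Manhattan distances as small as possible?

(8, 1)

Manhattan distance separates: Σwᵢ(|x−xᵢ|+|y−yᵢ|) = Σwᵢ|x−xᵢ| + Σwᵢ|y−yᵢ|, so x and y are optimised independently as 1-D weighted medians.
Total weight W = 635; half = 317.5.
x-coordinate, sorted with cumulative weight:
  x=1 (Beta, w=125) cum 125
  x=3 (Alpha, w=45) cum 170
  x=6 (Gamma, w=110) cum 280
  x=8 (Delta, w=80) cum 360  ← median
  x=9 (Epsilon, w=275) cum 635
⇒ x* = 8
y-coordinate, sorted with cumulative weight:
  y=0 (Epsilon, w=275) cum 275
  y=1 (Alpha, w=45) cum 320  ← median
  y=3 (Beta, w=125) cum 445
  y=3 (Delta, w=80) cum 525
  y=4 (Gamma, w=110) cum 635
⇒ y* = 1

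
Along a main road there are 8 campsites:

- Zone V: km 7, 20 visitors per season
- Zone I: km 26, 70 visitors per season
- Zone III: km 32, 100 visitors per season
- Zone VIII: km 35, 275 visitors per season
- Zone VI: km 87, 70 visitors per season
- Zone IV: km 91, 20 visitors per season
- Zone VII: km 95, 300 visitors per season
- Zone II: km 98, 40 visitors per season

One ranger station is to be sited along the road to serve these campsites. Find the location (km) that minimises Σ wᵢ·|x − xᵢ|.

For a sum of weighted absolute distances on a line, the optimum is the weighted median (not the mean). Total weight W = 895; half-weight = 447.5.
Sort by position and accumulate weight:
  km 7 (Zone V, w=20) → cum 20
  km 26 (Zone I, w=70) → cum 90
  km 32 (Zone III, w=100) → cum 190
  km 35 (Zone VIII, w=275) → cum 465  ≥ 447.5 → median here
  km 87 (Zone VI, w=70) → cum 535
  km 91 (Zone IV, w=20) → cum 555
  km 95 (Zone VII, w=300) → cum 855
  km 98 (Zone II, w=40) → cum 895
Optimal location: km 35.

x = 35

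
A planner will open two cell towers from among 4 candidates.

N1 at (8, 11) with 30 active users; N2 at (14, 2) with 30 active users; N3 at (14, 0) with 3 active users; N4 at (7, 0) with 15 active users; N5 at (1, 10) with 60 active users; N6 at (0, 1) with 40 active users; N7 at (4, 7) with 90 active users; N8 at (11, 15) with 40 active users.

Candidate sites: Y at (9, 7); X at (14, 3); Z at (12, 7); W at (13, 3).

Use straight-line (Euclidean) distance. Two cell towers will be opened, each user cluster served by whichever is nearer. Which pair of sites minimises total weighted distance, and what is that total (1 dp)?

{Y, X}, total 1997.0

Evaluate every pair (each demand assigned to the nearer of the two):
  {Y, X}: total = 1997.0
  {Y, W}: total = 2001.4
  {Y, Z}: total = 2134.1
  {Z, W}: total = 2575.0
  {X, Z}: total = 2586.2
  {X, W}: total = 3155.3
Best pair: {Y, X} with total 1997.0.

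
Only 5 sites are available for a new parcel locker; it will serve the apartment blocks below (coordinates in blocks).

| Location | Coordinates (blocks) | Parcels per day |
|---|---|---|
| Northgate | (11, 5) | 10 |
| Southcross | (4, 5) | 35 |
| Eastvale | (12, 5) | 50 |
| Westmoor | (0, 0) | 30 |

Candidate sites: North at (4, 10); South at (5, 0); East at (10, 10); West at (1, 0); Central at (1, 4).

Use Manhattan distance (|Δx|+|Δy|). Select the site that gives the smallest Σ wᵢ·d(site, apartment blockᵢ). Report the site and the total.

Central, total 1000 blocks

Total weighted distance at each candidate:
  North (4, 10): total = 1365
  South (5, 0): total = 1070
  East (10, 10): total = 1395
  West (1, 0): total = 1260
  Central (1, 4): total = 1000
Minimum is at Central with total 1000 blocks.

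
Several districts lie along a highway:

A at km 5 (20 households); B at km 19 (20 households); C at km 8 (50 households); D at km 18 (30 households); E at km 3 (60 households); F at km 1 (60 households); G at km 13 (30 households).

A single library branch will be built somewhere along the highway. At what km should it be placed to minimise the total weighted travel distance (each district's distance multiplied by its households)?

For a sum of weighted absolute distances on a line, the optimum is the weighted median (not the mean). Total weight W = 270; half-weight = 135.
Sort by position and accumulate weight:
  km 1 (F, w=60) → cum 60
  km 3 (E, w=60) → cum 120
  km 5 (A, w=20) → cum 140  ≥ 135 → median here
  km 8 (C, w=50) → cum 190
  km 13 (G, w=30) → cum 220
  km 18 (D, w=30) → cum 250
  km 19 (B, w=20) → cum 270
Optimal location: km 5.

x = 5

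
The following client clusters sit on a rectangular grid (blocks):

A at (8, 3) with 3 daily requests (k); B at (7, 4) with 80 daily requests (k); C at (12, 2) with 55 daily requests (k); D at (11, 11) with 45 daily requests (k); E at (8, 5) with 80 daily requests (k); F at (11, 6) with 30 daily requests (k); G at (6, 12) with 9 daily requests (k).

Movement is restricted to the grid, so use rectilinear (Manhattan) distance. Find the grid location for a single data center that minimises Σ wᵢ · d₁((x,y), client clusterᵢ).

Manhattan distance separates: Σwᵢ(|x−xᵢ|+|y−yᵢ|) = Σwᵢ|x−xᵢ| + Σwᵢ|y−yᵢ|, so x and y are optimised independently as 1-D weighted medians.
Total weight W = 302; half = 151.
x-coordinate, sorted with cumulative weight:
  x=6 (G, w=9) cum 9
  x=7 (B, w=80) cum 89
  x=8 (A, w=3) cum 92
  x=8 (E, w=80) cum 172  ← median
  x=11 (D, w=45) cum 217
  x=11 (F, w=30) cum 247
  x=12 (C, w=55) cum 302
⇒ x* = 8
y-coordinate, sorted with cumulative weight:
  y=2 (C, w=55) cum 55
  y=3 (A, w=3) cum 58
  y=4 (B, w=80) cum 138
  y=5 (E, w=80) cum 218  ← median
  y=6 (F, w=30) cum 248
  y=11 (D, w=45) cum 293
  y=12 (G, w=9) cum 302
⇒ y* = 5

(8, 5)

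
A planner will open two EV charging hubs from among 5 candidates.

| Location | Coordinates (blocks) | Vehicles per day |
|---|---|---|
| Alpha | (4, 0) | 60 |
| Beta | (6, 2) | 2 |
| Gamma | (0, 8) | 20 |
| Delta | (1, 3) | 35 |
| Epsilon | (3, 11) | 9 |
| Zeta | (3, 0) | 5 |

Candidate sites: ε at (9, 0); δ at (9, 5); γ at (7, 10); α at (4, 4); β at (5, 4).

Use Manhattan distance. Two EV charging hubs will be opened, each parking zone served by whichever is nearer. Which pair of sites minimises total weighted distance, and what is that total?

Evaluate every pair (each demand assigned to the nearer of the two):
  {γ, α}: total = 618
  {α, β}: total = 643
  {ε, α}: total = 645
  {δ, α}: total = 645
  {γ, β}: total = 736
  {ε, β}: total = 772
  {δ, β}: total = 772
  {ε, γ}: total = 950
  {ε, δ}: total = 1038
  {δ, γ}: total = 1242
Best pair: {γ, α} with total 618.

{γ, α}, total 618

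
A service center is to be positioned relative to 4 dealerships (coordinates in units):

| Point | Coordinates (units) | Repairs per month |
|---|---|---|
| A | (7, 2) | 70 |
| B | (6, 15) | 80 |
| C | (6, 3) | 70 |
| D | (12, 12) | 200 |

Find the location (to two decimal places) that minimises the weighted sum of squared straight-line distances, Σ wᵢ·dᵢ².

(9.02, 9.40)

The minimiser of Σwᵢ‖p−pᵢ‖² is the weighted centroid p* = (Σwᵢpᵢ)/(Σwᵢ).
Σwᵢ = 420.
Σwᵢxᵢ = 70·7 + 80·6 + 70·6 + 200·12 = 3790.
Σwᵢyᵢ = 70·2 + 80·15 + 70·3 + 200·12 = 3950.
x* = 3790/420 = 9.02, y* = 3950/420 = 9.40.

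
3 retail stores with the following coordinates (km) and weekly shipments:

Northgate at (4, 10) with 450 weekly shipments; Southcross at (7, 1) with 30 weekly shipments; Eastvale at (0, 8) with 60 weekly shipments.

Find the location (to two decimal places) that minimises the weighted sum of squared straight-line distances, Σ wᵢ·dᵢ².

(3.72, 9.28)

The minimiser of Σwᵢ‖p−pᵢ‖² is the weighted centroid p* = (Σwᵢpᵢ)/(Σwᵢ).
Σwᵢ = 540.
Σwᵢxᵢ = 450·4 + 30·7 + 60·0 = 2010.
Σwᵢyᵢ = 450·10 + 30·1 + 60·8 = 5010.
x* = 2010/540 = 3.72, y* = 5010/540 = 9.28.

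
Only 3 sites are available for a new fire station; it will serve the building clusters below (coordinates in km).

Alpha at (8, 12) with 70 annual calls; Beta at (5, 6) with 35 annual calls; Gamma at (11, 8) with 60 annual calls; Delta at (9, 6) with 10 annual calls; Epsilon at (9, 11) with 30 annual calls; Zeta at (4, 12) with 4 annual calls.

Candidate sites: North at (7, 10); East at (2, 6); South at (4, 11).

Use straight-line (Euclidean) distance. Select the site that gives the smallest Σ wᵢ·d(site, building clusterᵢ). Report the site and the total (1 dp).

North, total 707.6 km

Total weighted distance at each candidate:
  North (7, 10): total = 707.6
  East (2, 6): total = 1605.5
  South (4, 11): total = 1148.7
Minimum is at North with total 707.6 km.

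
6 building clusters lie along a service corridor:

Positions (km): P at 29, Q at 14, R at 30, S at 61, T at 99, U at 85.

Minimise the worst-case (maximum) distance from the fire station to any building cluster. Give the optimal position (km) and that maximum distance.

The 1-center on a line is the midpoint of the two extreme points: leftmost at 14, rightmost at 99.
Optimal location = (14 + 99)/2 = 56.5; maximum distance = (99 − 14)/2 = 42.5.

location 56.5, max distance 42.5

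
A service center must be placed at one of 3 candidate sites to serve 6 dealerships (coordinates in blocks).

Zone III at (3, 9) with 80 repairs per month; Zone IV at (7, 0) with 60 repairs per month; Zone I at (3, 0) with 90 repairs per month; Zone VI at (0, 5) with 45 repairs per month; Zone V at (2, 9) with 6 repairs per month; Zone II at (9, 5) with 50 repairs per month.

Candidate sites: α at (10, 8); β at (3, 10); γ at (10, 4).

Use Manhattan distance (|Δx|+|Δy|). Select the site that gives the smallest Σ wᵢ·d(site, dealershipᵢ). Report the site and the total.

β, total 2742 blocks

Total weighted distance at each candidate:
  α (10, 8): total = 3489
  β (3, 10): total = 2742
  γ (10, 4): total = 3043
Minimum is at β with total 2742 blocks.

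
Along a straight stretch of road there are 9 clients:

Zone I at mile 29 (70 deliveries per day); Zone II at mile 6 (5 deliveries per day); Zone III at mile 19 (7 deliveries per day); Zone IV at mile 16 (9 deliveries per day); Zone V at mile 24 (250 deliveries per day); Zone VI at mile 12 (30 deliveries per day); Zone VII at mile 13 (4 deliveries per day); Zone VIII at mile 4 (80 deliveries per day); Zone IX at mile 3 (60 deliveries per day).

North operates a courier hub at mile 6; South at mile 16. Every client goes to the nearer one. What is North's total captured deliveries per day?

The indifferent point is the midpoint (6+16)/2 = 11; clients left of it (closer to North at 6) go to North, those right go to South.
  Zone IX at 3 (w=60) → North
  Zone VIII at 4 (w=80) → North
  Zone II at 6 (w=5) → North
  Zone VI at 12 (w=30) → South
  Zone VII at 13 (w=4) → South
  Zone IV at 16 (w=9) → South
  Zone III at 19 (w=7) → South
  Zone V at 24 (w=250) → South
  Zone I at 29 (w=70) → South
North captures 145; South captures 370.

145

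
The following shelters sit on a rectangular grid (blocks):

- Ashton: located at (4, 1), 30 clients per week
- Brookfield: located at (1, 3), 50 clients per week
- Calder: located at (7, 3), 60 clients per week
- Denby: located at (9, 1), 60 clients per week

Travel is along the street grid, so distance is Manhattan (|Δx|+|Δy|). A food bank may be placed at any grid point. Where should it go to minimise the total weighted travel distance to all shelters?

(7, 3)

Manhattan distance separates: Σwᵢ(|x−xᵢ|+|y−yᵢ|) = Σwᵢ|x−xᵢ| + Σwᵢ|y−yᵢ|, so x and y are optimised independently as 1-D weighted medians.
Total weight W = 200; half = 100.
x-coordinate, sorted with cumulative weight:
  x=1 (Brookfield, w=50) cum 50
  x=4 (Ashton, w=30) cum 80
  x=7 (Calder, w=60) cum 140  ← median
  x=9 (Denby, w=60) cum 200
⇒ x* = 7
y-coordinate, sorted with cumulative weight:
  y=1 (Ashton, w=30) cum 30
  y=1 (Denby, w=60) cum 90
  y=3 (Brookfield, w=50) cum 140  ← median
  y=3 (Calder, w=60) cum 200
⇒ y* = 3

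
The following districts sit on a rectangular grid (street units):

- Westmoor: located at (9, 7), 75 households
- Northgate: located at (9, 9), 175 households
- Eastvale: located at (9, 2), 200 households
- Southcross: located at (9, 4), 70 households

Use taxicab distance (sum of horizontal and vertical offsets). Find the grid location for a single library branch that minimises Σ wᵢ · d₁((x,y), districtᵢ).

Manhattan distance separates: Σwᵢ(|x−xᵢ|+|y−yᵢ|) = Σwᵢ|x−xᵢ| + Σwᵢ|y−yᵢ|, so x and y are optimised independently as 1-D weighted medians.
Total weight W = 520; half = 260.
x-coordinate, sorted with cumulative weight:
  x=9 (Westmoor, w=75) cum 75
  x=9 (Northgate, w=175) cum 250
  x=9 (Eastvale, w=200) cum 450  ← median
  x=9 (Southcross, w=70) cum 520
⇒ x* = 9
y-coordinate, sorted with cumulative weight:
  y=2 (Eastvale, w=200) cum 200
  y=4 (Southcross, w=70) cum 270  ← median
  y=7 (Westmoor, w=75) cum 345
  y=9 (Northgate, w=175) cum 520
⇒ y* = 4

(9, 4)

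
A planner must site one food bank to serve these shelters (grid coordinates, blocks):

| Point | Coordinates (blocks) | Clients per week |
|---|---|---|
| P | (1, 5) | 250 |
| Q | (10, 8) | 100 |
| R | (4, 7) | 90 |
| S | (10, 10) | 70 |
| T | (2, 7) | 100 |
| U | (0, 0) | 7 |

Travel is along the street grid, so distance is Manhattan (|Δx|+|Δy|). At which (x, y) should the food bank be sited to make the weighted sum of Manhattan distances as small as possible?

(2, 7)

Manhattan distance separates: Σwᵢ(|x−xᵢ|+|y−yᵢ|) = Σwᵢ|x−xᵢ| + Σwᵢ|y−yᵢ|, so x and y are optimised independently as 1-D weighted medians.
Total weight W = 617; half = 308.5.
x-coordinate, sorted with cumulative weight:
  x=0 (U, w=7) cum 7
  x=1 (P, w=250) cum 257
  x=2 (T, w=100) cum 357  ← median
  x=4 (R, w=90) cum 447
  x=10 (Q, w=100) cum 547
  x=10 (S, w=70) cum 617
⇒ x* = 2
y-coordinate, sorted with cumulative weight:
  y=0 (U, w=7) cum 7
  y=5 (P, w=250) cum 257
  y=7 (R, w=90) cum 347  ← median
  y=7 (T, w=100) cum 447
  y=8 (Q, w=100) cum 547
  y=10 (S, w=70) cum 617
⇒ y* = 7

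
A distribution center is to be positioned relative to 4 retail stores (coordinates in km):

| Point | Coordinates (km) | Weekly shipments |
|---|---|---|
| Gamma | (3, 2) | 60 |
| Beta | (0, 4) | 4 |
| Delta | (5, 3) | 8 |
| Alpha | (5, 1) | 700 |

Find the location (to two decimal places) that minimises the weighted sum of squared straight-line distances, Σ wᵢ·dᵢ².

The minimiser of Σwᵢ‖p−pᵢ‖² is the weighted centroid p* = (Σwᵢpᵢ)/(Σwᵢ).
Σwᵢ = 772.
Σwᵢxᵢ = 60·3 + 4·0 + 8·5 + 700·5 = 3720.
Σwᵢyᵢ = 60·2 + 4·4 + 8·3 + 700·1 = 860.
x* = 3720/772 = 4.82, y* = 860/772 = 1.11.

(4.82, 1.11)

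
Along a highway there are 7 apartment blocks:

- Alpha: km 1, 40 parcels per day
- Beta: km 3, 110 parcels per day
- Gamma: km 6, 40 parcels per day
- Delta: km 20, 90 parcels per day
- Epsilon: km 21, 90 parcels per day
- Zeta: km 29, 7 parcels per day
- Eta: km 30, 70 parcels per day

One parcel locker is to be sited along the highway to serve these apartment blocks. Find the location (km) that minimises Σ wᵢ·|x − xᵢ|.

x = 20

For a sum of weighted absolute distances on a line, the optimum is the weighted median (not the mean). Total weight W = 447; half-weight = 223.5.
Sort by position and accumulate weight:
  km 1 (Alpha, w=40) → cum 40
  km 3 (Beta, w=110) → cum 150
  km 6 (Gamma, w=40) → cum 190
  km 20 (Delta, w=90) → cum 280  ≥ 223.5 → median here
  km 21 (Epsilon, w=90) → cum 370
  km 29 (Zeta, w=7) → cum 377
  km 30 (Eta, w=70) → cum 447
Optimal location: km 20.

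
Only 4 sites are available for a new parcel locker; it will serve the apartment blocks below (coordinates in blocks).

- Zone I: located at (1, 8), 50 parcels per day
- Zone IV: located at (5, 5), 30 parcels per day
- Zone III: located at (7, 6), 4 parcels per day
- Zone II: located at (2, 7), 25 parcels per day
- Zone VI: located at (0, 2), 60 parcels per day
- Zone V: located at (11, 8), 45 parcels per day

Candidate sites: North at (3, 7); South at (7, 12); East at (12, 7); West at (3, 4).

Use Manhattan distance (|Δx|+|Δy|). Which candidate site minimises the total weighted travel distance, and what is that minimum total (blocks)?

North, total 1200 blocks

Total weighted distance at each candidate:
  North (3, 7): total = 1200
  South (7, 12): total = 2424
  East (12, 7): total = 2254
  West (3, 4): total = 1354
Minimum is at North with total 1200 blocks.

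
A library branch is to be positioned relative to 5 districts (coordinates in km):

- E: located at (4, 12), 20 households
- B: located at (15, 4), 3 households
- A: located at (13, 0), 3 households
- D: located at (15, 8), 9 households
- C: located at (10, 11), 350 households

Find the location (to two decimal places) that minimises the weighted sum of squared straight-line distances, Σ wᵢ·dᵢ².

The minimiser of Σwᵢ‖p−pᵢ‖² is the weighted centroid p* = (Σwᵢpᵢ)/(Σwᵢ).
Σwᵢ = 385.
Σwᵢxᵢ = 20·4 + 3·15 + 3·13 + 9·15 + 350·10 = 3799.
Σwᵢyᵢ = 20·12 + 3·4 + 3·0 + 9·8 + 350·11 = 4174.
x* = 3799/385 = 9.87, y* = 4174/385 = 10.84.

(9.87, 10.84)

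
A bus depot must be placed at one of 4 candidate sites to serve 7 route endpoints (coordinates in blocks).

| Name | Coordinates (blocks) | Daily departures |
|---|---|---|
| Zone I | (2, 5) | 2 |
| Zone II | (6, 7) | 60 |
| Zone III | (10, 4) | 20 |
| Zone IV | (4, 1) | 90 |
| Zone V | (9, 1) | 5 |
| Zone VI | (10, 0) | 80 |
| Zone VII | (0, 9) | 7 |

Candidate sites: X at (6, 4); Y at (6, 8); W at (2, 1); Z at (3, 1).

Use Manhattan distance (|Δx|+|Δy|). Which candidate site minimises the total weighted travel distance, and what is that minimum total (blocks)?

Total weighted distance at each candidate:
  X (6, 4): total = 1467
  Y (6, 8): total = 2103
  W (2, 1): total = 1833
  Z (3, 1): total = 1587
Minimum is at X with total 1467 blocks.

X, total 1467 blocks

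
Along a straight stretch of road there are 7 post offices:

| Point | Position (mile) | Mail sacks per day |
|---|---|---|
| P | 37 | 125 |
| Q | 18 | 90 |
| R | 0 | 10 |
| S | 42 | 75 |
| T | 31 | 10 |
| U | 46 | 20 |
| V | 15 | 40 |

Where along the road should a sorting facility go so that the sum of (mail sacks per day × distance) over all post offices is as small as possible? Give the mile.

For a sum of weighted absolute distances on a line, the optimum is the weighted median (not the mean). Total weight W = 370; half-weight = 185.
Sort by position and accumulate weight:
  mile 0 (R, w=10) → cum 10
  mile 15 (V, w=40) → cum 50
  mile 18 (Q, w=90) → cum 140
  mile 31 (T, w=10) → cum 150
  mile 37 (P, w=125) → cum 275  ≥ 185 → median here
  mile 42 (S, w=75) → cum 350
  mile 46 (U, w=20) → cum 370
Optimal location: mile 37.

x = 37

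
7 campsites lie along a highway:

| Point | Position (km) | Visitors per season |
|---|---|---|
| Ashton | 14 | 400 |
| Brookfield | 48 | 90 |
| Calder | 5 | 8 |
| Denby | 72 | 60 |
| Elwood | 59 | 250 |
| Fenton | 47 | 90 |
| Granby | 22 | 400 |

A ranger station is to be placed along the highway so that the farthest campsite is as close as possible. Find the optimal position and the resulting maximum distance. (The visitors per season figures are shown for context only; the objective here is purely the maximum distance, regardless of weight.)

location 38.5, max distance 33.5

The 1-center on a line is the midpoint of the two extreme points: leftmost at 5, rightmost at 72.
Optimal location = (5 + 72)/2 = 38.5; maximum distance = (72 − 5)/2 = 33.5.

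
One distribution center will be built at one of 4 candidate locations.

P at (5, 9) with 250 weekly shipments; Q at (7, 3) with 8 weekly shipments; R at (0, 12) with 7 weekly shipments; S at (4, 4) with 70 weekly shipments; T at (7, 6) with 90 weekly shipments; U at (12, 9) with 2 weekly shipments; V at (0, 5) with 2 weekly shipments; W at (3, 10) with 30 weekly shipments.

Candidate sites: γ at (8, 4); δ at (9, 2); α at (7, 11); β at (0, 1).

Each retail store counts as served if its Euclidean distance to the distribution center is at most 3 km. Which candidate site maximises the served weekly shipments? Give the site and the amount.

Coverage radius r = 3 km; a point is covered iff (Δx)²+(Δy)² ≤ 3² = 9.
  γ (8, 4): covers {Q, T} → 98
  δ (9, 2): covers {Q} → 8
  α (7, 11): covers {P} → 250
  β (0, 1): covers {none} → 0
Maximum coverage at α: 250 weekly shipments.

α, covering 250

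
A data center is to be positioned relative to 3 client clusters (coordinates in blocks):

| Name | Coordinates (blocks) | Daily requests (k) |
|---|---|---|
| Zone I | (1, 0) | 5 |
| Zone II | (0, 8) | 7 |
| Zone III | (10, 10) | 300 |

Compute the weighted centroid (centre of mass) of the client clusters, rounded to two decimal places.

(9.63, 9.79)

The minimiser of Σwᵢ‖p−pᵢ‖² is the weighted centroid p* = (Σwᵢpᵢ)/(Σwᵢ).
Σwᵢ = 312.
Σwᵢxᵢ = 5·1 + 7·0 + 300·10 = 3005.
Σwᵢyᵢ = 5·0 + 7·8 + 300·10 = 3056.
x* = 3005/312 = 9.63, y* = 3056/312 = 9.79.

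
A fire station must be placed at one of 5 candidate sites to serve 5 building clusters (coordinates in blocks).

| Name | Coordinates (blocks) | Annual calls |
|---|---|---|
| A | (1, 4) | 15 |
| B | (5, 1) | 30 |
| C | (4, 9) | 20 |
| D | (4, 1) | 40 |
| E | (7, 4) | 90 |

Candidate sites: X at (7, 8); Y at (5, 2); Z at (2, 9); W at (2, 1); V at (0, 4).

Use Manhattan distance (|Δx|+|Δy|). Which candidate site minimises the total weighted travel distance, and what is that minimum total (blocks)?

Total weighted distance at each candidate:
  X (7, 8): total = 1260
  Y (5, 2): total = 720
  Z (2, 9): total = 1760
  W (2, 1): total = 1150
  V (0, 4): total = 1345
Minimum is at Y with total 720 blocks.

Y, total 720 blocks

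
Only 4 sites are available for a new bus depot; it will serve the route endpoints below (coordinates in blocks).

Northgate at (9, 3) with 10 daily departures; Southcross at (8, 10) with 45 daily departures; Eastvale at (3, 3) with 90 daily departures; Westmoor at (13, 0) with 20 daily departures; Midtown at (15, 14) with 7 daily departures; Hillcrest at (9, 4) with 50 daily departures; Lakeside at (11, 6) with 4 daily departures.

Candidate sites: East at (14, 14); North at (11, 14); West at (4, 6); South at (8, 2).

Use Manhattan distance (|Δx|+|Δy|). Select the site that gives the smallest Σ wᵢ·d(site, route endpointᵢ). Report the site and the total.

Total weighted distance at each candidate:
  East (14, 14): total = 3691
  North (11, 14): total = 3135
  West (4, 6): total = 1611
  South (8, 2): total = 1371
Minimum is at South with total 1371 blocks.

South, total 1371 blocks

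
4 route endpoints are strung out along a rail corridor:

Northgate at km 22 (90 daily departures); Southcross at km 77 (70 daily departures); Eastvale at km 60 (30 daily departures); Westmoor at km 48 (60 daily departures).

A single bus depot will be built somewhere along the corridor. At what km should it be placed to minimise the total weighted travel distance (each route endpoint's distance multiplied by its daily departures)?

x = 48

For a sum of weighted absolute distances on a line, the optimum is the weighted median (not the mean). Total weight W = 250; half-weight = 125.
Sort by position and accumulate weight:
  km 22 (Northgate, w=90) → cum 90
  km 48 (Westmoor, w=60) → cum 150  ≥ 125 → median here
  km 60 (Eastvale, w=30) → cum 180
  km 77 (Southcross, w=70) → cum 250
Optimal location: km 48.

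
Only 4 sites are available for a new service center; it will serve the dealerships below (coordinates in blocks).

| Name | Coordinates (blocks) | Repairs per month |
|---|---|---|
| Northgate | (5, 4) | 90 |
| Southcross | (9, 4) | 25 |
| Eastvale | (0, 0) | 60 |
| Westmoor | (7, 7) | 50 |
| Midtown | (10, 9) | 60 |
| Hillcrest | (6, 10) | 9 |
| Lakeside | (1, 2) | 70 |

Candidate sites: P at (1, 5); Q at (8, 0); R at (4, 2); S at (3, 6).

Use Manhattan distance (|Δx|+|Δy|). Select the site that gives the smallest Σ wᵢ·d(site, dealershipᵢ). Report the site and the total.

R, total 2285 blocks

Total weighted distance at each candidate:
  P (1, 5): total = 2515
  Q (8, 0): total = 3033
  R (4, 2): total = 2285
  S (3, 6): total = 2433
Minimum is at R with total 2285 blocks.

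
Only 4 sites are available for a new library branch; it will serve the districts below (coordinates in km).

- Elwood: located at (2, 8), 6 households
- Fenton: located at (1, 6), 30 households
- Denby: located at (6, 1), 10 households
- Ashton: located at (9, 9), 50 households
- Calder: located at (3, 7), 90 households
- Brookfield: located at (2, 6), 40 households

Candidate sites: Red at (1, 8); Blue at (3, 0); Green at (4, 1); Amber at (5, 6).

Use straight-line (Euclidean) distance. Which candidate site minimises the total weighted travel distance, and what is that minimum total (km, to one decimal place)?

Amber, total 763.9 km

Total weighted distance at each candidate:
  Red (1, 8): total = 845.8
  Blue (3, 0): total = 1683.9
  Green (4, 1): total = 1473.2
  Amber (5, 6): total = 763.9
Minimum is at Amber with total 763.9 km.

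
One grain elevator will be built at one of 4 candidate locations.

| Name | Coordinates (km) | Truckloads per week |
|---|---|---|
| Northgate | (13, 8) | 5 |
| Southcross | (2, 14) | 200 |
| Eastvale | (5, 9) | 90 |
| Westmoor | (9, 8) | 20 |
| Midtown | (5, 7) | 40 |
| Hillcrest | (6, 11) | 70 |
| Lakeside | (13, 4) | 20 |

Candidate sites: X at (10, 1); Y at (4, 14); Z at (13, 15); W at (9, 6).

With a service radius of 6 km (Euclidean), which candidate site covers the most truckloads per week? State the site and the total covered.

Coverage radius r = 6 km; a point is covered iff (Δx)²+(Δy)² ≤ 6² = 36.
  X (10, 1): covers {Lakeside} → 20
  Y (4, 14): covers {Southcross, Eastvale, Hillcrest} → 360
  Z (13, 15): covers {none} → 0
  W (9, 6): covers {Northgate, Eastvale, Westmoor, Midtown, Hillcrest, Lakeside} → 245
Maximum coverage at Y: 360 truckloads per week.

Y, covering 360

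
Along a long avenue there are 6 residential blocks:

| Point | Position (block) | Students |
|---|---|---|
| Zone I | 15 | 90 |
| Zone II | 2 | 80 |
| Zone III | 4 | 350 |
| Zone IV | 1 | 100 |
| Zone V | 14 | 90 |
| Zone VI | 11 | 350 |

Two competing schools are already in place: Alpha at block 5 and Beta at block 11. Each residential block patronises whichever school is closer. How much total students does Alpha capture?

The indifferent point is the midpoint (5+11)/2 = 8; residential blocks left of it (closer to Alpha at 5) go to Alpha, those right go to Beta.
  Zone IV at 1 (w=100) → Alpha
  Zone II at 2 (w=80) → Alpha
  Zone III at 4 (w=350) → Alpha
  Zone VI at 11 (w=350) → Beta
  Zone V at 14 (w=90) → Beta
  Zone I at 15 (w=90) → Beta
Alpha captures 530; Beta captures 530.

530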